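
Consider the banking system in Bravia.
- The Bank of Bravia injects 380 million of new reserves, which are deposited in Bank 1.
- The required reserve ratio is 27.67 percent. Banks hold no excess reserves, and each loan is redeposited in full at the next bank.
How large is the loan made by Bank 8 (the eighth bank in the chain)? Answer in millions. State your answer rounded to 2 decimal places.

28.47 million

Each bank lends a fraction (1 − rr) = 0.7233 of the deposit it receives, so Bank 8 receives 380·0.7233^7 and lends 380·0.7233^8 ≈ 28.4663 million.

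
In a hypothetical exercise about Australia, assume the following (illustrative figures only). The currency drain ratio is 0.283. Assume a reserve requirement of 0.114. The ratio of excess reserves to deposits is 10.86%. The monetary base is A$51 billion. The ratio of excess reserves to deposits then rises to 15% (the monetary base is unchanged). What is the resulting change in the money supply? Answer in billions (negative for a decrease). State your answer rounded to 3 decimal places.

Initially m₁ = (1 + 0.283) / (0.114 + 0.1086 + 0.283) ≈ 2.537579, so M₁ = 2.537579 × 51 ≈ 129.4165 billion.
After the change m₂ = (1 + 0.283) / (0.114 + 0.15 + 0.283) ≈ 2.345521, so M₂ = 2.345521 × 51 ≈ 119.6216 billion.
ΔM = M₂ − M₁ = 119.6216 − 129.4165 = -9.7949 billion.

-9.795 billion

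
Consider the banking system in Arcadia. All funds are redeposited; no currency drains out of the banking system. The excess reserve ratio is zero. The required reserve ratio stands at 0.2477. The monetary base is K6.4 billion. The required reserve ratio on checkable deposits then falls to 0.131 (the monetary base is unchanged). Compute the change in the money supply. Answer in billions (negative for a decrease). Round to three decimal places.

K23.017 billion

Initially m₁ = 1 / (0.2477) ≈ 4.03714, so M₁ = 4.03714 × 6.4 ≈ 25.8377 billion.
After the change m₂ = 1 / (0.131) ≈ 7.63359, so M₂ = 7.63359 × 6.4 ≈ 48.855 billion.
ΔM = M₂ − M₁ = 48.855 − 25.8377 = 23.0173 billion.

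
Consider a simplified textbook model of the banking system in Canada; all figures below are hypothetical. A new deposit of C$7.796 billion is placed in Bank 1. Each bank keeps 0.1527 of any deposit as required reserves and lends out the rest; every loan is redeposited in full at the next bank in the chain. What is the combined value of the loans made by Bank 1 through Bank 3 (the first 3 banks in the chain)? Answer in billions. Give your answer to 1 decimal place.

Bank i lends (1 − rr)^i of the original deposit: Bank 1 lends 7.796·0.8473 ≈ 6.6056, Bank 2 lends 7.796·0.8473² ≈ 5.5969, and so on.
Summing a geometric series: total = 7.796·[0.8473·(1 − 0.8473^3) / (1 − 0.8473)] ≈ 16.9447 billion.

C$16.9 billion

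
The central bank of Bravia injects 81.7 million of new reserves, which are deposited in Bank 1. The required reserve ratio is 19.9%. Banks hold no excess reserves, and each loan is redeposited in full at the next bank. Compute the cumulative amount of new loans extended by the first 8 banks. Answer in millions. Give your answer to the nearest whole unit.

273 million

Bank i lends (1 − rr)^i of the original deposit: Bank 1 lends 81.7·0.8010 = 65.4417, Bank 2 lends 81.7·0.8010² ≈ 52.4188, and so on.
Summing a geometric series: total = 81.7·[0.8010·(1 − 0.8010^8) / (1 − 0.8010)] ≈ 273.1263 million.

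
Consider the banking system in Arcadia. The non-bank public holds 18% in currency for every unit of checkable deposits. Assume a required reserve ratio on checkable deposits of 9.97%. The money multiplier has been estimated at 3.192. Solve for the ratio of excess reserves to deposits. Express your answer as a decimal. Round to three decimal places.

Using m = 3.192. Since m = (1 + c)/(c + rr + e), the denominator satisfies c + rr + e = (1 + c)/m = (1 + 0.18) / 3.192 ≈ 0.369674.
With c = 0.18 and rr = 0.0997, the ratio of excess reserves to deposits is 0.369674 − 0.18 − 0.0997 = 0.089974.

0.090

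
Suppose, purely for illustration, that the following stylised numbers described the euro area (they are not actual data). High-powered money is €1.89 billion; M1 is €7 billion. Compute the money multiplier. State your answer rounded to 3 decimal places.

3.704

The money multiplier is m = M / MB = 7 / 1.89 ≈ 3.70370.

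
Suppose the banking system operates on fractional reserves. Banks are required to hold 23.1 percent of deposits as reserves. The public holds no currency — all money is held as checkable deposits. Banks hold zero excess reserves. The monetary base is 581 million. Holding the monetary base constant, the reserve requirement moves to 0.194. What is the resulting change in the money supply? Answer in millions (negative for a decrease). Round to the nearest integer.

480 million

Initially m₁ = 1 / (0.231) ≈ 4.3290, so M₁ = 4.3290 × 581 = 2515.149 million.
After the change m₂ = 1 / (0.194) ≈ 5.1546, so M₂ = 5.1546 × 581 = 2994.8226 million.
ΔM = M₂ − M₁ = 2994.8226 − 2515.149 = 479.6736 million.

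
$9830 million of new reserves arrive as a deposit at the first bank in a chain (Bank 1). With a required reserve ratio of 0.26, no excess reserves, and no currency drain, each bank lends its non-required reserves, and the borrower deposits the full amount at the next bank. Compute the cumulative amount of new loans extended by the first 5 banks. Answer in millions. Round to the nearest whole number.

Bank i lends (1 − rr)^i of the original deposit: Bank 1 lends 9830·0.7400 = 7274.2000, Bank 2 lends 9830·0.7400² = 5382.9080, and so on.
Summing a geometric series: total = 9830·[0.7400·(1 − 0.7400^5) / (1 − 0.7400)] ≈ 21769.4239 million.

$21769 million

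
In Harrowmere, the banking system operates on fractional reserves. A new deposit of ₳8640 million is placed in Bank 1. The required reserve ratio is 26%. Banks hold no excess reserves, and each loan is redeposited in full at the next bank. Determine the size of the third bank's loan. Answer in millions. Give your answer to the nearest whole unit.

₳3501 million

Each bank lends a fraction (1 − rr) = 0.7400 of the deposit it receives, so Bank 3 receives 8640·0.7400^2 and lends 8640·0.7400^3 ≈ 3501.1354 million.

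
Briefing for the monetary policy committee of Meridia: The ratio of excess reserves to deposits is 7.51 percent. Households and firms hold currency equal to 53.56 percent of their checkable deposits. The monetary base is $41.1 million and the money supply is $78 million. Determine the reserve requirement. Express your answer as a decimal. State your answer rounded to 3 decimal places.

Using m = M/MB = 78/41.1 ≈ 1.897810. Since m = (1 + c)/(c + rr + e), the denominator satisfies c + rr + e = (1 + c)/m = (1 + 0.5356) / 1.897810 ≈ 0.809143.
With c = 0.5356 and e = 0.0751, the reserve requirement is 0.809143 − 0.5356 − 0.0751 = 0.198443.

0.198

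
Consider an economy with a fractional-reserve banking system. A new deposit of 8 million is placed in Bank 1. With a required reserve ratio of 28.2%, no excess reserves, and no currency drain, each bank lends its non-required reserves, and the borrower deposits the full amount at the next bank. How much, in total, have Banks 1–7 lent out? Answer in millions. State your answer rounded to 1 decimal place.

18.4 million

Bank i lends (1 − rr)^i of the original deposit: Bank 1 lends 8·0.7180 = 5.7440, Bank 2 lends 8·0.7180² ≈ 4.1242, and so on.
Summing a geometric series: total = 8·[0.7180·(1 − 0.7180^7) / (1 − 0.7180)] ≈ 18.3651 million.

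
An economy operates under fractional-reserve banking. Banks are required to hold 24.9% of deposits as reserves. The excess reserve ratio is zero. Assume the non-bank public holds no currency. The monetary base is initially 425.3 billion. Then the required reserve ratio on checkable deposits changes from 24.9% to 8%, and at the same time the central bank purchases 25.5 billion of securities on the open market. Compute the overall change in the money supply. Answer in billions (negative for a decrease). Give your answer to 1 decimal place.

3927.0 billion

Before: m₁ = 1 / (0.249) ≈ 4.01606, MB₁ = 425.3, so M₁ = 4.01606 × 425.3 ≈ 1708.0303 billion.
After: m₂ = 1 / (0.08) = 12.5, MB₂ = 425.3 + 25.5 = 450.8, so M₂ = 12.5 × 450.8 = 5635 billion.
ΔM = M₂ − M₁ = 5635 − 1708.0303 = 3926.9697 billion.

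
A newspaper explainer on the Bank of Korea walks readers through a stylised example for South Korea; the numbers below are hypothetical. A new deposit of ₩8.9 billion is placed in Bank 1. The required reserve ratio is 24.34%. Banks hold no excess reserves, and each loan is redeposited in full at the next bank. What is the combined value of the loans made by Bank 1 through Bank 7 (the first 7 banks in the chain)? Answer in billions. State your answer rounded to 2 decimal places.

₩23.74 billion

Bank i lends (1 − rr)^i of the original deposit: Bank 1 lends 8.9·0.7566 ≈ 6.7337, Bank 2 lends 8.9·0.7566² ≈ 5.0947, and so on.
Summing a geometric series: total = 8.9·[0.7566·(1 − 0.7566^7) / (1 − 0.7566)] ≈ 23.7389 billion.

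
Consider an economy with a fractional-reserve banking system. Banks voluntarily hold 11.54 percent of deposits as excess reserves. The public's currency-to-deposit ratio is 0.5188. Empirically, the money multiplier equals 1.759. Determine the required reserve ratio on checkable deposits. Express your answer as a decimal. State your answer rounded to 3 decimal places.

0.229

Using m = 1.759. Since m = (1 + c)/(c + rr + e), the denominator satisfies c + rr + e = (1 + c)/m = (1 + 0.5188) / 1.759 ≈ 0.863445.
With c = 0.5188 and e = 0.1154, the required reserve ratio on checkable deposits is 0.863445 − 0.5188 − 0.1154 = 0.229245.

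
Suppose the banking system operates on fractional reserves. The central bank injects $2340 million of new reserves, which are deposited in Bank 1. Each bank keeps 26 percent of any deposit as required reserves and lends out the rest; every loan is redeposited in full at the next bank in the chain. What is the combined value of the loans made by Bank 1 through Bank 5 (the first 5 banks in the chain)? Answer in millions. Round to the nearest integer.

$5182 million

Bank i lends (1 − rr)^i of the original deposit: Bank 1 lends 2340·0.7400 = 1731.6000, Bank 2 lends 2340·0.7400² = 1281.3840, and so on.
Summing a geometric series: total = 2340·[0.7400·(1 − 0.7400^5) / (1 − 0.7400)] ≈ 5182.1416 million.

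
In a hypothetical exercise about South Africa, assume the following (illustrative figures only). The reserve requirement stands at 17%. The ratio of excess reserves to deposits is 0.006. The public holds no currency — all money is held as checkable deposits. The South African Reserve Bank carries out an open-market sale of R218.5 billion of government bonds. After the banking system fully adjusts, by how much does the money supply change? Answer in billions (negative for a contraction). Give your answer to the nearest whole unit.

The money multiplier is m = 1 / (rr + e) = 1 / (0.17 + 0.006) ≈ 5.6818.
The sale removes 218.5 billion of base, so ΔM = m × ΔMB = 5.6818 × (−218.5) = -1241.4733 billion.

-1241 billion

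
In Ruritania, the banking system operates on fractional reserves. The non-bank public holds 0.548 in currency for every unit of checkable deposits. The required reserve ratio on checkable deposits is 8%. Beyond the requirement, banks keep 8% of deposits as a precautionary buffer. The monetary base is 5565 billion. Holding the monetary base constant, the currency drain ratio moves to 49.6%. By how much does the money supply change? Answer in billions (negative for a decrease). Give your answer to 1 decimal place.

523.4 billion

Initially m₁ = (1 + 0.548) / (0.08 + 0.08 + 0.548) ≈ 2.186441, so M₁ = 2.186441 × 5565 ≈ 12167.5442 billion.
After the change m₂ = (1 + 0.496) / (0.08 + 0.08 + 0.496) ≈ 2.280488, so M₂ = 2.280488 × 5565 ≈ 12690.9157 billion.
ΔM = M₂ − M₁ = 12690.9157 − 12167.5442 = 523.3715 billion.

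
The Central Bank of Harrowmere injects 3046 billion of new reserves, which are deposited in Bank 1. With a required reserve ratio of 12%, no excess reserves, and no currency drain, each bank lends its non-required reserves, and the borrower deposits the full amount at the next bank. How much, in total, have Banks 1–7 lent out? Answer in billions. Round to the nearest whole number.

13209 billion

Bank i lends (1 − rr)^i of the original deposit: Bank 1 lends 3046·0.8800 = 2680.4800, Bank 2 lends 3046·0.8800² = 2358.8224, and so on.
Summing a geometric series: total = 3046·[0.8800·(1 − 0.8800^7) / (1 − 0.8800)] ≈ 13208.6103 billion.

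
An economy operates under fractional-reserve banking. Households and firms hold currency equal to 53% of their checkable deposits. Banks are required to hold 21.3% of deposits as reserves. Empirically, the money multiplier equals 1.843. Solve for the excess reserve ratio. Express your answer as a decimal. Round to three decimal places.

Using m = 1.843. Since m = (1 + c)/(c + rr + e), the denominator satisfies c + rr + e = (1 + c)/m = (1 + 0.53) / 1.843 ≈ 0.830168.
With c = 0.53 and rr = 0.213, the excess reserve ratio is 0.830168 − 0.53 − 0.213 = 0.087168.

0.087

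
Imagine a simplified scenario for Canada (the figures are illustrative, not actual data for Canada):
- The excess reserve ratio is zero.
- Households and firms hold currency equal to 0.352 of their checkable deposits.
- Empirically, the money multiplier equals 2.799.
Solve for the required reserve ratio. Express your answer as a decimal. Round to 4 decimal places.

0.1310

Using m = 2.799. Since m = (1 + c)/(c + rr + e), the denominator satisfies c + rr + e = (1 + c)/m = (1 + 0.352) / 2.799 ≈ 0.483030.
With c = 0.352 and e = 0, the required reserve ratio is 0.483030 − 0.352 − 0 = 0.13103.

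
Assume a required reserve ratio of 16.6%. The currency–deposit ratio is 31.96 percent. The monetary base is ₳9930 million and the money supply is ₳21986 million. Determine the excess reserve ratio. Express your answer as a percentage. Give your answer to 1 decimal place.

11.0%

Using m = M/MB = 21986/9930 ≈ 2.214099. Since m = (1 + c)/(c + rr + e), the denominator satisfies c + rr + e = (1 + c)/m = (1 + 0.3196) / 2.214099 ≈ 0.595999.
With c = 0.3196 and rr = 0.166, the excess reserve ratio is 0.595999 − 0.3196 − 0.166 = 0.110399.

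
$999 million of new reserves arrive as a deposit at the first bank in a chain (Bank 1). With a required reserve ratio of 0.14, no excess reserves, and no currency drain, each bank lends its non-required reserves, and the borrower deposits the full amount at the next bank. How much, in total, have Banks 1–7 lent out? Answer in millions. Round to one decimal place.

Bank i lends (1 − rr)^i of the original deposit: Bank 1 lends 999·0.8600 = 859.1400, Bank 2 lends 999·0.8600² = 738.8604, and so on.
Summing a geometric series: total = 999·[0.8600·(1 − 0.8600^7) / (1 − 0.8600)] ≈ 4001.5806 million.

$4001.6 million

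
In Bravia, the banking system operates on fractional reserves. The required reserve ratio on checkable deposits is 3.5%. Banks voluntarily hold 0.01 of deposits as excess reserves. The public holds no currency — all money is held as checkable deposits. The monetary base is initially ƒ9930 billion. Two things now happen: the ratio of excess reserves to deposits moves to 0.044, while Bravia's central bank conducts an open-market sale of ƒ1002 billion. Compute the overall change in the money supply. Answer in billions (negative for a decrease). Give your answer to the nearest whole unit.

-107654 billion

Before: m₁ = 1 / (0.035 + 0.01) ≈ 22.22222, MB₁ = 9930, so M₁ = 22.22222 × 9930 = 220666.6446 billion.
After: m₂ = 1 / (0.035 + 0.044) ≈ 12.65823, MB₂ = 9930 − 1002 = 8928, so M₂ = 12.65823 × 8928 ≈ 113012.6774 billion.
ΔM = M₂ − M₁ = 113012.6774 − 220666.6446 = -107653.9672 billion.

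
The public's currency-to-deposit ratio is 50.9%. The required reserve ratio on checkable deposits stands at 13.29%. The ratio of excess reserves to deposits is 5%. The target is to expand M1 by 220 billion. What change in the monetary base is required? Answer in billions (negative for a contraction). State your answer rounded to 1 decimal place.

100.9 billion

The money multiplier is m = (1 + c) / (rr + e + c) = (1 + 0.509) / (0.1329 + 0.05 + 0.509) ≈ 2.18095.
ΔMB = ΔM / m = (+220) / 2.18095 ≈ 100.8735 billion.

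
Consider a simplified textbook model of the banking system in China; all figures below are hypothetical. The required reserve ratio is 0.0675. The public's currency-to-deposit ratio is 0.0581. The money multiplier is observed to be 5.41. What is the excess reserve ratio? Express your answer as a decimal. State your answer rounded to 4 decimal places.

0.0700

Using m = 5.41. Since m = (1 + c)/(c + rr + e), the denominator satisfies c + rr + e = (1 + c)/m = (1 + 0.0581) / 5.41 ≈ 0.195582.
With c = 0.0581 and rr = 0.0675, the excess reserve ratio is 0.195582 − 0.0581 − 0.0675 = 0.069982.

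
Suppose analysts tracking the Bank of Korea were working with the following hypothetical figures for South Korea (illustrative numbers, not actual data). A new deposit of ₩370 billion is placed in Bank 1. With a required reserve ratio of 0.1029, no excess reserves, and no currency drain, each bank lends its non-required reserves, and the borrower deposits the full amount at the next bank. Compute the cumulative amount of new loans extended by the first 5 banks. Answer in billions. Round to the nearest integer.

Bank i lends (1 − rr)^i of the original deposit: Bank 1 lends 370·0.8971 = 331.9270, Bank 2 lends 370·0.8971² ≈ 297.7717, and so on.
Summing a geometric series: total = 370·[0.8971·(1 − 0.8971^5) / (1 − 0.8971)] ≈ 1351.4569 billion.

₩1351 billion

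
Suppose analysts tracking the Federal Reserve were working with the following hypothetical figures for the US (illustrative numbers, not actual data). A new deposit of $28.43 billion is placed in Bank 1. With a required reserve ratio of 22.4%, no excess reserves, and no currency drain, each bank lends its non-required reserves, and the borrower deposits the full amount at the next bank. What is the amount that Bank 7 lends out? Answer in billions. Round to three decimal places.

$4.817 billion

Each bank lends a fraction (1 − rr) = 0.7760 of the deposit it receives, so Bank 7 receives 28.43·0.7760^6 and lends 28.43·0.7760^7 ≈ 4.8174 billion.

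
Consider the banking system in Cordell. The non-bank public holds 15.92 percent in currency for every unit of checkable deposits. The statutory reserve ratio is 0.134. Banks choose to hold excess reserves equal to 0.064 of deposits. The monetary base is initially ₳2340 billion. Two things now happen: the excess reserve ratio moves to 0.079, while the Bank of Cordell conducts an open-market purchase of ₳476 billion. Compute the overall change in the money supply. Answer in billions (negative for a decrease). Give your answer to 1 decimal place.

Before: m₁ = (1 + 0.1592) / (0.134 + 0.064 + 0.1592) ≈ 3.245241, MB₁ = 2340, so M₁ = 3.245241 × 2340 ≈ 7593.8639 billion.
After: m₂ = (1 + 0.1592) / (0.134 + 0.079 + 0.1592) ≈ 3.114455, MB₂ = 2340 + 476 = 2816, so M₂ = 3.114455 × 2816 ≈ 8770.3053 billion.
ΔM = M₂ − M₁ = 8770.3053 − 7593.8639 = 1176.4414 billion.

₳1176.4 billion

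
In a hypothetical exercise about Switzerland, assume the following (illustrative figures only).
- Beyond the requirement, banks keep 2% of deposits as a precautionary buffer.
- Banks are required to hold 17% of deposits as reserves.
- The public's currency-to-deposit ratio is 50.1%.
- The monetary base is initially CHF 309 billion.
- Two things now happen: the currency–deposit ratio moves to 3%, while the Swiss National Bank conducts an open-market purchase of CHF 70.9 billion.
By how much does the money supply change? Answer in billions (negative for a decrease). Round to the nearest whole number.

CHF 1107 billion

Before: m₁ = (1 + 0.501) / (0.17 + 0.02 + 0.501) ≈ 2.1722, MB₁ = 309, so M₁ = 2.1722 × 309 = 671.2098 billion.
After: m₂ = (1 + 0.03) / (0.17 + 0.02 + 0.03) ≈ 4.6818, MB₂ = 309 + 70.9 = 379.9, so M₂ = 4.6818 × 379.9 ≈ 1778.6158 billion.
ΔM = M₂ − M₁ = 1778.6158 − 671.2098 = 1107.406 billion.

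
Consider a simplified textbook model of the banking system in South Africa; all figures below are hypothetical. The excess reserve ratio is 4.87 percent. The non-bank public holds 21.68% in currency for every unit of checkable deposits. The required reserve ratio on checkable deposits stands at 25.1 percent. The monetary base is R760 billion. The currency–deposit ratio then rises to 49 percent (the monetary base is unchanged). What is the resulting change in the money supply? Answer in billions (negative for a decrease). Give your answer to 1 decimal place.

-356.5 billion

Initially m₁ = (1 + 0.2168) / (0.251 + 0.0487 + 0.2168) ≈ 2.35586, so M₁ = 2.35586 × 760 = 1790.4536 billion.
After the change m₂ = (1 + 0.49) / (0.251 + 0.0487 + 0.49) ≈ 1.88679, so M₂ = 1.88679 × 760 = 1433.9604 billion.
ΔM = M₂ − M₁ = 1433.9604 − 1790.4536 = -356.4932 billion.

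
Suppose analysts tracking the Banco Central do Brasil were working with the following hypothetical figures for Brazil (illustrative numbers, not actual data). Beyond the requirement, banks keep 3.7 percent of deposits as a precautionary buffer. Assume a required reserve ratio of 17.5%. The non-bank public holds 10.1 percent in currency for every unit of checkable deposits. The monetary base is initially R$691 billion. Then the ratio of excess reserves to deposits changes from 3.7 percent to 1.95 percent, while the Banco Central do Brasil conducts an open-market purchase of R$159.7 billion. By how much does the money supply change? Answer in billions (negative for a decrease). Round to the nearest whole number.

R$739 billion

Before: m₁ = (1 + 0.101) / (0.175 + 0.037 + 0.101) ≈ 3.5176, MB₁ = 691, so M₁ = 3.5176 × 691 = 2430.6616 billion.
After: m₂ = (1 + 0.101) / (0.175 + 0.0195 + 0.101) ≈ 3.7259, MB₂ = 691 + 159.7 = 850.7, so M₂ = 3.7259 × 850.7 ≈ 3169.6231 billion.
ΔM = M₂ − M₁ = 3169.6231 − 2430.6616 = 738.9615 billion.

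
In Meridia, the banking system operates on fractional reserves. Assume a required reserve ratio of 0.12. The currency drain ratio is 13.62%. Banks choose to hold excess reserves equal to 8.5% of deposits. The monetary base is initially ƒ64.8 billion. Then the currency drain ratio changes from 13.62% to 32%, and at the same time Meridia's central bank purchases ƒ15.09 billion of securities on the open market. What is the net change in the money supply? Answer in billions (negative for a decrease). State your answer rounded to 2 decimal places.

-14.92 billion

Before: m₁ = (1 + 0.1362) / (0.12 + 0.085 + 0.1362) ≈ 3.33001, MB₁ = 64.8, so M₁ = 3.33001 × 64.8 ≈ 215.7846 billion.
After: m₂ = (1 + 0.32) / (0.12 + 0.085 + 0.32) ≈ 2.51429, MB₂ = 64.8 + 15.09 = 79.89, so M₂ = 2.51429 × 79.89 ≈ 200.8666 billion.
ΔM = M₂ − M₁ = 200.8666 − 215.7846 = -14.918 billion.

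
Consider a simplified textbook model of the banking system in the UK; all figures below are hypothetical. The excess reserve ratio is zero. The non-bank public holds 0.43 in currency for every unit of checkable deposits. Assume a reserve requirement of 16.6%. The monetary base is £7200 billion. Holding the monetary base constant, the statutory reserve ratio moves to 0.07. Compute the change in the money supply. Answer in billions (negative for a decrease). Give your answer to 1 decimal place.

Initially m₁ = (1 + 0.43) / (0.166 + 0.43) ≈ 2.399329, so M₁ = 2.399329 × 7200 = 17275.1688 billion.
After the change m₂ = (1 + 0.43) / (0.07 + 0.43) = 2.86, so M₂ = 2.86 × 7200 = 20592 billion.
ΔM = M₂ − M₁ = 20592 − 17275.1688 = 3316.8312 billion.

£3316.8 billion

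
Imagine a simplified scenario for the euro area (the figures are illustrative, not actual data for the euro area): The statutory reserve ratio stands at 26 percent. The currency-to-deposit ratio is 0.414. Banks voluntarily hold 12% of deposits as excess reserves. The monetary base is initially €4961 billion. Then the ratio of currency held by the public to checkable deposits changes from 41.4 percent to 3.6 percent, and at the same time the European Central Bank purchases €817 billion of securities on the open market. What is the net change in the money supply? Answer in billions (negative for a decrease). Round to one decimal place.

€5554.6 billion

Before: m₁ = (1 + 0.414) / (0.26 + 0.12 + 0.414) ≈ 1.780856, MB₁ = 4961, so M₁ = 1.780856 × 4961 ≈ 8834.8266 billion.
After: m₂ = (1 + 0.036) / (0.26 + 0.12 + 0.036) ≈ 2.490385, MB₂ = 4961 + 817 = 5778, so M₂ = 2.490385 × 5778 ≈ 14389.4445 billion.
ΔM = M₂ − M₁ = 14389.4445 − 8834.8266 = 5554.6179 billion.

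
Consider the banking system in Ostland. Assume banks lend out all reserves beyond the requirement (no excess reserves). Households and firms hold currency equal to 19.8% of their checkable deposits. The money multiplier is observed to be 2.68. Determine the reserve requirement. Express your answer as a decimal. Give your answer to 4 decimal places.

Using m = 2.68. Since m = (1 + c)/(c + rr + e), the denominator satisfies c + rr + e = (1 + c)/m = (1 + 0.198) / 2.68 ≈ 0.447015.
With c = 0.198 and e = 0, the reserve requirement is 0.447015 − 0.198 − 0 = 0.249015.

0.2490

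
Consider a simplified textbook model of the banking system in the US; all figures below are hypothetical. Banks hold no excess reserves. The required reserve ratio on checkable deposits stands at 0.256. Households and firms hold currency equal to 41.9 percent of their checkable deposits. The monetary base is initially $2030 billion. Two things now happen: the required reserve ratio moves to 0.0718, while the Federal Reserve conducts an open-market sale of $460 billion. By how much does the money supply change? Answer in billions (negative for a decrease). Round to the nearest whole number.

$272 billion

Before: m₁ = (1 + 0.419) / (0.256 + 0.419) ≈ 2.10222, MB₁ = 2030, so M₁ = 2.10222 × 2030 = 4267.5066 billion.
After: m₂ = (1 + 0.419) / (0.0718 + 0.419) ≈ 2.89120, MB₂ = 2030 − 460 = 1570, so M₂ = 2.89120 × 1570 = 4539.184 billion.
ΔM = M₂ − M₁ = 4539.184 − 4267.5066 = 271.6774 billion.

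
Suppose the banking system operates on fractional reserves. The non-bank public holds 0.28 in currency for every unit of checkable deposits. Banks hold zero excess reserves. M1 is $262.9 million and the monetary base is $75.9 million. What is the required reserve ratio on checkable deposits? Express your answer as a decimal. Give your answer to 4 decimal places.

Using m = M/MB = 262.9/75.9 ≈ 3.463768. Since m = (1 + c)/(c + rr + e), the denominator satisfies c + rr + e = (1 + c)/m = (1 + 0.28) / 3.463768 ≈ 0.369540.
With c = 0.28 and e = 0, the required reserve ratio on checkable deposits is 0.369540 − 0.28 − 0 = 0.08954.

0.0895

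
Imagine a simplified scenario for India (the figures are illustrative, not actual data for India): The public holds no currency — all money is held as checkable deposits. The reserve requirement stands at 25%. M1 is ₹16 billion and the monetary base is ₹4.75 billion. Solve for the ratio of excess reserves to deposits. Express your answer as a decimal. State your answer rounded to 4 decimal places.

0.0469

Using m = M/MB = 16/4.75 ≈ 3.368421. Since m = (1 + c)/(c + rr + e), the denominator satisfies c + rr + e = (1 + c)/m = (1 + 0) / 3.368421 ≈ 0.296875.
With c = 0 and rr = 0.25, the ratio of excess reserves to deposits is 0.296875 − 0 − 0.25 = 0.046875.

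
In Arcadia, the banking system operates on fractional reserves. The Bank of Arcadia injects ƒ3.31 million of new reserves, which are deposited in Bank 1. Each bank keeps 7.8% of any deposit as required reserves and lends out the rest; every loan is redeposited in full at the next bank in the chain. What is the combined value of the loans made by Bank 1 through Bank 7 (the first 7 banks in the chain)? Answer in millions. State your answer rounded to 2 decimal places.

ƒ16.97 million

Bank i lends (1 − rr)^i of the original deposit: Bank 1 lends 3.31·0.9220 ≈ 3.0518, Bank 2 lends 3.31·0.9220² ≈ 2.8138, and so on.
Summing a geometric series: total = 3.31·[0.9220·(1 − 0.9220^7) / (1 − 0.9220)] ≈ 16.9653 million.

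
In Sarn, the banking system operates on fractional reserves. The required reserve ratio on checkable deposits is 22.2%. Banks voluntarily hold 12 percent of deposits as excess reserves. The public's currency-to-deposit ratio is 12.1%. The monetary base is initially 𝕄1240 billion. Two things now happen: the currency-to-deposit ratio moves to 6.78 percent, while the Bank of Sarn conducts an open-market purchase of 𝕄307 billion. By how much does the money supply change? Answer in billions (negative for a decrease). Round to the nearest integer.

Before: m₁ = (1 + 0.121) / (0.222 + 0.12 + 0.121) ≈ 2.42117, MB₁ = 1240, so M₁ = 2.42117 × 1240 = 3002.2508 billion.
After: m₂ = (1 + 0.0678) / (0.222 + 0.12 + 0.0678) ≈ 2.60566, MB₂ = 1240 + 307 = 1547, so M₂ = 2.60566 × 1547 ≈ 4030.956 billion.
ΔM = M₂ − M₁ = 4030.956 − 3002.2508 = 1028.7052 billion.

𝕄1029 billion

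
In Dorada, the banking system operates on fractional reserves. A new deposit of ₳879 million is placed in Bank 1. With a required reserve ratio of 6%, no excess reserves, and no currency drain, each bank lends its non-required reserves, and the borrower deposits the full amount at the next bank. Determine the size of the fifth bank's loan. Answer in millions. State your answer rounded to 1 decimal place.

Each bank lends a fraction (1 − rr) = 0.9400 of the deposit it receives, so Bank 5 receives 879·0.9400^4 and lends 879·0.9400^5 ≈ 645.1016 million.

₳645.1 million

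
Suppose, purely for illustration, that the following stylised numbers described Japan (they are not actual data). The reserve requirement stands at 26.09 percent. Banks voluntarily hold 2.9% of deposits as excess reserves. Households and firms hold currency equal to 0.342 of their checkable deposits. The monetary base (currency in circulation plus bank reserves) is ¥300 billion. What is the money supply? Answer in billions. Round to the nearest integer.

¥637 billion

The money multiplier is m = (1 + c) / (rr + e + c) = (1 + 0.342) / (0.2609 + 0.029 + 0.342) ≈ 2.1238.
So M = m × MB = 2.1238 × 300 = 637.14 billion.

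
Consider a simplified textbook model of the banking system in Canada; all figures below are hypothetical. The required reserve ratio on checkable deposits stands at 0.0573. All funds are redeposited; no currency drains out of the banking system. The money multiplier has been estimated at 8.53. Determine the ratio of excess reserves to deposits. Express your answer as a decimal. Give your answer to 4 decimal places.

0.0599

Using m = 8.53. Since m = (1 + c)/(c + rr + e), the denominator satisfies c + rr + e = (1 + c)/m = (1 + 0) / 8.53 ≈ 0.117233.
With c = 0 and rr = 0.0573, the ratio of excess reserves to deposits is 0.117233 − 0 − 0.0573 = 0.059933.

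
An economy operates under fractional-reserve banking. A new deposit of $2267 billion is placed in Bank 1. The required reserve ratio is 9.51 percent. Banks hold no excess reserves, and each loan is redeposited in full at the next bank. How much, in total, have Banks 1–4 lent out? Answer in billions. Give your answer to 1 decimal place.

$7107.5 billion

Bank i lends (1 − rr)^i of the original deposit: Bank 1 lends 2267·0.9049 = 2051.4083, Bank 2 lends 2267·0.9049² ≈ 1856.3194, and so on.
Summing a geometric series: total = 2267·[0.9049·(1 − 0.9049^4) / (1 − 0.9049)] ≈ 7107.5471 billion.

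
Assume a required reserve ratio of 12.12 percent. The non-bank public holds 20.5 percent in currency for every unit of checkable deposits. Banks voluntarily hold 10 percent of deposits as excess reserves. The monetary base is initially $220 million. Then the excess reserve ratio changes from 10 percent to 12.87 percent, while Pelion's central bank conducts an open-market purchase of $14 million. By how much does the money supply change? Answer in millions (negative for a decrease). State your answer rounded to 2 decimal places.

Before: m₁ = (1 + 0.205) / (0.1212 + 0.1 + 0.205) ≈ 2.827311, MB₁ = 220, so M₁ = 2.827311 × 220 ≈ 622.0084 million.
After: m₂ = (1 + 0.205) / (0.1212 + 0.1287 + 0.205) ≈ 2.648934, MB₂ = 220 + 14 = 234, so M₂ = 2.648934 × 234 ≈ 619.8506 million.
ΔM = M₂ − M₁ = 619.8506 − 622.0084 = -2.1578 million.

-2.16 million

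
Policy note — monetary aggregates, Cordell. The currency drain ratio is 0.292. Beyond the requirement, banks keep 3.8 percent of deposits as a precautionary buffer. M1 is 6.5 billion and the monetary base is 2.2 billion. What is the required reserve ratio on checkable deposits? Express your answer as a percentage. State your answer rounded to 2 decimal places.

Using m = M/MB = 6.5/2.2 ≈ 2.954545. Since m = (1 + c)/(c + rr + e), the denominator satisfies c + rr + e = (1 + c)/m = (1 + 0.292) / 2.954545 ≈ 0.437292.
With c = 0.292 and e = 0.038, the required reserve ratio on checkable deposits is 0.437292 − 0.292 − 0.038 = 0.107292.

10.73%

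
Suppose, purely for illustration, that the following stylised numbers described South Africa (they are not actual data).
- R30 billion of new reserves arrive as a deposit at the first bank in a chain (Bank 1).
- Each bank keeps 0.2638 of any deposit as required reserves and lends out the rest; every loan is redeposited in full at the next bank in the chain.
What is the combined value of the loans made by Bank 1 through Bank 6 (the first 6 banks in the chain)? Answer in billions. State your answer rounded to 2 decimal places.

Bank i lends (1 − rr)^i of the original deposit: Bank 1 lends 30·0.7362 = 22.0860, Bank 2 lends 30·0.7362² ≈ 16.2597, and so on.
Summing a geometric series: total = 30·[0.7362·(1 − 0.7362^6) / (1 − 0.7362)] ≈ 70.3929 billion.

R70.39 billion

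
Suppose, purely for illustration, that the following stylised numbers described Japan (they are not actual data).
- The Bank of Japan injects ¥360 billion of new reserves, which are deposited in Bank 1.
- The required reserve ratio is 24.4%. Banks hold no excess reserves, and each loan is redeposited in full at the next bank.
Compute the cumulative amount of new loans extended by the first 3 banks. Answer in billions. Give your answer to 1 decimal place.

¥633.5 billion

Bank i lends (1 − rr)^i of the original deposit: Bank 1 lends 360·0.7560 = 272.1600, Bank 2 lends 360·0.7560² ≈ 205.7530, and so on.
Summing a geometric series: total = 360·[0.7560·(1 − 0.7560^3) / (1 − 0.7560)] ≈ 633.4622 billion.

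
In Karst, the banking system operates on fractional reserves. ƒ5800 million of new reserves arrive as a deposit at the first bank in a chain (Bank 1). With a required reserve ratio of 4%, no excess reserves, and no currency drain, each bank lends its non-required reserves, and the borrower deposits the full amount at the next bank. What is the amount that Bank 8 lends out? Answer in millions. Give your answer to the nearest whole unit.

ƒ4184 million

Each bank lends a fraction (1 − rr) = 0.9600 of the deposit it receives, so Bank 8 receives 5800·0.9600^7 and lends 5800·0.9600^8 ≈ 4184.0596 million.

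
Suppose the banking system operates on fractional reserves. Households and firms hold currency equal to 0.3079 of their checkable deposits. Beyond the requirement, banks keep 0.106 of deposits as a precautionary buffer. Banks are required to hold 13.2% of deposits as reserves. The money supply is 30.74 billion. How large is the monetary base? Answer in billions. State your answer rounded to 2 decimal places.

The money multiplier is m = (1 + c) / (rr + e + c) = (1 + 0.3079) / (0.132 + 0.106 + 0.3079) ≈ 2.39586.
MB = M / m = 30.74 / 2.39586 ≈ 12.8305 billion.

12.83 billion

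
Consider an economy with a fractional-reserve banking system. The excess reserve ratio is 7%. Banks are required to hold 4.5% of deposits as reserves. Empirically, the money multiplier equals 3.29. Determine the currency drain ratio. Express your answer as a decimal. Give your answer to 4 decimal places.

0.2715

Using m = 3.29. From m = (1 + c)/(c + rr + e), rearranging gives 1 + c = m·(c + rr + e), so c·(1 − m) = m·(rr + e) − 1.
Hence c = [m·(rr + e) − 1]/(1 − m) = [3.29 × (0.045 + 0.07) − 1] / (1 − 3.29) ≈ 0.271463.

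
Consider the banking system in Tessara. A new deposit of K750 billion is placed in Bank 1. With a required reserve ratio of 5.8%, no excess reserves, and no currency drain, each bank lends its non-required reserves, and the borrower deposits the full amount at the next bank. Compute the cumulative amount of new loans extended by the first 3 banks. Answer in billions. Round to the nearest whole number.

K1999 billion

Bank i lends (1 − rr)^i of the original deposit: Bank 1 lends 750·0.9420 = 706.5000, Bank 2 lends 750·0.9420² = 665.5230, and so on.
Summing a geometric series: total = 750·[0.9420·(1 − 0.9420^3) / (1 − 0.9420)] ≈ 1998.9457 billion.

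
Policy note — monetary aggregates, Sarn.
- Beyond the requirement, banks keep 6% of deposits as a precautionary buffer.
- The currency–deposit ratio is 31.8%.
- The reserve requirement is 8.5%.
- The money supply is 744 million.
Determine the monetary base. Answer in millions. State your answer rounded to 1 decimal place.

261.4 million

The money multiplier is m = (1 + c) / (rr + e + c) = (1 + 0.318) / (0.085 + 0.06 + 0.318) ≈ 2.84665.
MB = M / m = 744 / 2.84665 ≈ 261.3598 million.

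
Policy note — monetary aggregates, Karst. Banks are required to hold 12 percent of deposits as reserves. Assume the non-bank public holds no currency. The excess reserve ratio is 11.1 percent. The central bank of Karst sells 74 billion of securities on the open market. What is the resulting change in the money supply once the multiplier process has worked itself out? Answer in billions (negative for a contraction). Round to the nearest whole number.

The money multiplier is m = 1 / (rr + e) = 1 / (0.12 + 0.111) ≈ 4.3290.
The sale removes 74 billion of base, so ΔM = m × ΔMB = 4.3290 × (−74) = -320.346 billion.

-320 billion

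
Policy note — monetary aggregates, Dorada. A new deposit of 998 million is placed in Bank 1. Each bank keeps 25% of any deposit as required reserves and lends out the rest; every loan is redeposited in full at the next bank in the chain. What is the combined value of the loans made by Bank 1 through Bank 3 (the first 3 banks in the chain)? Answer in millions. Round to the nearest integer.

1731 million

Bank i lends (1 − rr)^i of the original deposit: Bank 1 lends 998·0.7500 = 748.5000, Bank 2 lends 998·0.7500² = 561.3750, and so on.
Summing a geometric series: total = 998·[0.7500·(1 − 0.7500^3) / (1 − 0.7500)] ≈ 1730.9062 million.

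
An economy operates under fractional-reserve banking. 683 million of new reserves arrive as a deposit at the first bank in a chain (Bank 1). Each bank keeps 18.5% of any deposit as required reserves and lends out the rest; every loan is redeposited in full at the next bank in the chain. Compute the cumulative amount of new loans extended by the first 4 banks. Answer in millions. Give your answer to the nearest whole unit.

1681 million

Bank i lends (1 − rr)^i of the original deposit: Bank 1 lends 683·0.8150 = 556.6450, Bank 2 lends 683·0.8150² ≈ 453.6657, and so on.
Summing a geometric series: total = 683·[0.8150·(1 − 0.8150^4) / (1 − 0.8150)] ≈ 1681.3843 million.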